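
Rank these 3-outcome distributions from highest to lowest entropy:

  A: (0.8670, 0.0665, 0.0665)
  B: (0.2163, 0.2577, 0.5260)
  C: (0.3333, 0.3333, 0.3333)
C > B > A

Key insight: Entropy is maximized by uniform distributions and minimized by concentrated distributions.

- Uniform distributions have maximum entropy log₂(3) = 1.5850 bits
- The more "peaked" or concentrated a distribution, the lower its entropy

Entropies:
  H(A) = 0.6986 bits
  H(B) = 1.4694 bits
  H(C) = 1.5850 bits

Ranking: C > B > A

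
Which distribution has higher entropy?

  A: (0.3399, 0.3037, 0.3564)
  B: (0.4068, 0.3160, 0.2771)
A

Both distributions are close to uniform, making this a harder comparison.

H(A) = 1.5818 bits
H(B) = 1.5661 bits

The distribution closer to uniform has higher entropy.
Answer: A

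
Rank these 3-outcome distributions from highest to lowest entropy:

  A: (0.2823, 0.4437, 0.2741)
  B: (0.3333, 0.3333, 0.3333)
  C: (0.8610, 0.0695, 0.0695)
B > A > C

Key insight: Entropy is maximized by uniform distributions and minimized by concentrated distributions.

- Uniform distributions have maximum entropy log₂(3) = 1.5850 bits
- The more "peaked" or concentrated a distribution, the lower its entropy

Entropies:
  H(A) = 1.5471 bits
  H(B) = 1.5850 bits
  H(C) = 0.7206 bits

Ranking: B > A > C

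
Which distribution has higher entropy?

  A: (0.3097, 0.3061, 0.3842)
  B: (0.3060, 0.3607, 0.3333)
B

Both distributions are close to uniform, making this a harder comparison.

H(A) = 1.5767 bits
H(B) = 1.5817 bits

The distribution closer to uniform has higher entropy.
Answer: B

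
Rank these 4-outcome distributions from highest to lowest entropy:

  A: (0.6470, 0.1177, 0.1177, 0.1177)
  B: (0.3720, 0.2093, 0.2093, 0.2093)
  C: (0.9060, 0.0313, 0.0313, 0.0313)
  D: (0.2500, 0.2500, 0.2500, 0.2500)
D > B > A > C

Key insight: Entropy is maximized by uniform distributions and minimized by concentrated distributions.

Entropies:
  H(A) = 1.4962 bits
  H(B) = 1.9476 bits
  H(C) = 0.5987 bits
  H(D) = 2.0000 bits

Ranking: D > B > A > C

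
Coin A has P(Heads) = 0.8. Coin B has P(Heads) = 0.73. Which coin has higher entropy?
B

For binary distributions, entropy is maximized at p=0.5 and decreases as p moves toward 0 or 1.

H(A) = H(0.8) = 0.7219 bits
H(B) = H(0.73) = 0.8415 bits

Distribution B (p=0.73) is closer to uniform (p=0.5), so it has higher entropy.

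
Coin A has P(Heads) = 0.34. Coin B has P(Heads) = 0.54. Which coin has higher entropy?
B

For binary distributions, entropy is maximized at p=0.5 and decreases as p moves toward 0 or 1.

H(A) = H(0.34) = 0.9248 bits
H(B) = H(0.54) = 0.9954 bits

Distribution B (p=0.54) is closer to uniform (p=0.5), so it has higher entropy.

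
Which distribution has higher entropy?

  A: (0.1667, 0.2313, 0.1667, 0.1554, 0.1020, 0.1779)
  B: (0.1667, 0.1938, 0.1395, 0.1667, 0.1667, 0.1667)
B

Both distributions are close to uniform, making this a harder comparison.

H(A) = 2.5467 bits
H(B) = 2.5786 bits

The distribution closer to uniform has higher entropy.
Answer: B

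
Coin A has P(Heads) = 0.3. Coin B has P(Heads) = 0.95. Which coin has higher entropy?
A

For binary distributions, entropy is maximized at p=0.5 and decreases as p moves toward 0 or 1.

H(A) = H(0.3) = 0.8813 bits
H(B) = H(0.95) = 0.2864 bits

Distribution A (p=0.3) is closer to uniform (p=0.5), so it has higher entropy.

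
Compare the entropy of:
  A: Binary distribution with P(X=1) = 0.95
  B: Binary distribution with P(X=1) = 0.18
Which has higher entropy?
B

For binary distributions, entropy is maximized at p=0.5 and decreases as p moves toward 0 or 1.

H(A) = H(0.95) = 0.2864 bits
H(B) = H(0.18) = 0.6801 bits

Distribution B (p=0.18) is closer to uniform (p=0.5), so it has higher entropy.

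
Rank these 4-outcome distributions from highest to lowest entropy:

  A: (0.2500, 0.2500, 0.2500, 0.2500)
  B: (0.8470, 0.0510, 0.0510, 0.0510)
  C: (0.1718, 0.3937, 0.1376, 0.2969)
A > C > B

Key insight: Entropy is maximized by uniform distributions and minimized by concentrated distributions.

- Uniform distributions have maximum entropy log₂(4) = 2.0000 bits
- The more "peaked" or concentrated a distribution, the lower its entropy

Entropies:
  H(A) = 2.0000 bits
  H(B) = 0.8598 bits
  H(C) = 1.8799 bits

Ranking: A > C > B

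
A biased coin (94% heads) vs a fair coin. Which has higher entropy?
Fair coin

The fair coin is uniform (p=0.5), maximizing binary entropy at 1 bit. The biased coin has H(0.94) ≈ 0.327 bits — its outcome is more predictable, so its entropy is lower.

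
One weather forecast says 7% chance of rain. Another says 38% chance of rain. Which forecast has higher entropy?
38% forecast

Treat each forecast as a Bernoulli distribution. Binary entropy is maximized at p=0.5 and falls off symmetrically toward 0 or 1. The 38% forecast is closer to 50%, so it is more uncertain. H(7%) ≈ 0.366 bits, H(38%) ≈ 0.958 bits.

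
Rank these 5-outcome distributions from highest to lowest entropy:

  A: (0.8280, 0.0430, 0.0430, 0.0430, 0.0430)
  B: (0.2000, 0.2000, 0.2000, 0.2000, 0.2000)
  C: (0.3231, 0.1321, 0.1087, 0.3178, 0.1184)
B > C > A

Key insight: Entropy is maximized by uniform distributions and minimized by concentrated distributions.

- Uniform distributions have maximum entropy log₂(5) = 2.3219 bits
- The more "peaked" or concentrated a distribution, the lower its entropy

Entropies:
  H(A) = 1.0063 bits
  H(B) = 2.3219 bits
  H(C) = 2.1504 bits

Ranking: B > C > A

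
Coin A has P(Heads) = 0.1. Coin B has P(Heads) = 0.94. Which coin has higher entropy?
A

For binary distributions, entropy is maximized at p=0.5 and decreases as p moves toward 0 or 1.

H(A) = H(0.1) = 0.4690 bits
H(B) = H(0.94) = 0.3274 bits

Distribution A (p=0.1) is closer to uniform (p=0.5), so it has higher entropy.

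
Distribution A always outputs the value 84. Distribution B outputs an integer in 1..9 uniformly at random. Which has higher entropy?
B

A is deterministic, so H(A) = 0. B is uniform over 9 outcomes, so H(B) = log₂(9) = 3.170 bits. Any distribution with genuine randomness has higher entropy than a deterministic one.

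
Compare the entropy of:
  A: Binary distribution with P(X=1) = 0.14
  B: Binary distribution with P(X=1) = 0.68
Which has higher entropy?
B

For binary distributions, entropy is maximized at p=0.5 and decreases as p moves toward 0 or 1.

H(A) = H(0.14) = 0.5842 bits
H(B) = H(0.68) = 0.9044 bits

Distribution B (p=0.68) is closer to uniform (p=0.5), so it has higher entropy.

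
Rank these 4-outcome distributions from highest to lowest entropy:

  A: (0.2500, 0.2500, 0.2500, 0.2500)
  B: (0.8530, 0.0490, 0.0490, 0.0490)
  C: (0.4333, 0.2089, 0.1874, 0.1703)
A > C > B

Key insight: Entropy is maximized by uniform distributions and minimized by concentrated distributions.

- Uniform distributions have maximum entropy log₂(4) = 2.0000 bits
- The more "peaked" or concentrated a distribution, the lower its entropy

Entropies:
  H(A) = 2.0000 bits
  H(B) = 0.8353 bits
  H(C) = 1.8824 bits

Ranking: A > C > B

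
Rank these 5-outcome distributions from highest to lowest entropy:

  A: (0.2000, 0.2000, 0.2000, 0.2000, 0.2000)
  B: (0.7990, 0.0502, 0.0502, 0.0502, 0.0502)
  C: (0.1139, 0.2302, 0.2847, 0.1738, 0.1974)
A > C > B

Key insight: Entropy is maximized by uniform distributions and minimized by concentrated distributions.

- Uniform distributions have maximum entropy log₂(5) = 2.3219 bits
- The more "peaked" or concentrated a distribution, the lower its entropy

Entropies:
  H(A) = 2.3219 bits
  H(B) = 1.1259 bits
  H(C) = 2.2616 bits

Ranking: A > C > B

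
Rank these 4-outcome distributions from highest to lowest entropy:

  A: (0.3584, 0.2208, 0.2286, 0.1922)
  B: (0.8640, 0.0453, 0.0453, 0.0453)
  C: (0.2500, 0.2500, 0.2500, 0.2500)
C > A > B

Key insight: Entropy is maximized by uniform distributions and minimized by concentrated distributions.

- Uniform distributions have maximum entropy log₂(4) = 2.0000 bits
- The more "peaked" or concentrated a distribution, the lower its entropy

Entropies:
  H(A) = 1.9557 bits
  H(B) = 0.7892 bits
  H(C) = 2.0000 bits

Ranking: C > A > B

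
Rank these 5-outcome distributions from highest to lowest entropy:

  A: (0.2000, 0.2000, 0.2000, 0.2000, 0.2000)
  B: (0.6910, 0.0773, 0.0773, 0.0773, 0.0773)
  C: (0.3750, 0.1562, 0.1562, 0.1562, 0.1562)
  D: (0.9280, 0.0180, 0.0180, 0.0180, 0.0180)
A > C > B > D

Key insight: Entropy is maximized by uniform distributions and minimized by concentrated distributions.

Entropies:
  H(A) = 2.3219 bits
  H(B) = 1.5100 bits
  H(C) = 2.2044 bits
  H(D) = 0.5173 bits

Ranking: A > C > B > D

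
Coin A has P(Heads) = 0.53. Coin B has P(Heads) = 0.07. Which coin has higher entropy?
A

For binary distributions, entropy is maximized at p=0.5 and decreases as p moves toward 0 or 1.

H(A) = H(0.53) = 0.9974 bits
H(B) = H(0.07) = 0.3659 bits

Distribution A (p=0.53) is closer to uniform (p=0.5), so it has higher entropy.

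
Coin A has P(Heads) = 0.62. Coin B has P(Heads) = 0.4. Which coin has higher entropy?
B

For binary distributions, entropy is maximized at p=0.5 and decreases as p moves toward 0 or 1.

H(A) = H(0.62) = 0.9580 bits
H(B) = H(0.4) = 0.9710 bits

Distribution B (p=0.4) is closer to uniform (p=0.5), so it has higher entropy.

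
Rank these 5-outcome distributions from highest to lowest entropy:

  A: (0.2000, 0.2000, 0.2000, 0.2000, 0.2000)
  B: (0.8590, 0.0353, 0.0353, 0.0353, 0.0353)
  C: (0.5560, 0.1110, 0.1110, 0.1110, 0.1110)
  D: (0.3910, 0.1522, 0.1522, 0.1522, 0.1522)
A > D > C > B

Key insight: Entropy is maximized by uniform distributions and minimized by concentrated distributions.

Entropies:
  H(A) = 2.3219 bits
  H(B) = 0.8689 bits
  H(C) = 1.8789 bits
  H(D) = 2.1834 bits

Ranking: A > D > C > B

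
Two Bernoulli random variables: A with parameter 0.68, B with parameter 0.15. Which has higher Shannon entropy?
A

For binary distributions, entropy is maximized at p=0.5 and decreases as p moves toward 0 or 1.

H(A) = H(0.68) = 0.9044 bits
H(B) = H(0.15) = 0.6098 bits

Distribution A (p=0.68) is closer to uniform (p=0.5), so it has higher entropy.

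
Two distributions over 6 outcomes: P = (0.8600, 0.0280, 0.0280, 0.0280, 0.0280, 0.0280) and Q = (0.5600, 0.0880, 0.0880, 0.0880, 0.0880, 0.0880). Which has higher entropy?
Q

P is highly concentrated on one outcome (86%), making it nearly deterministic. Q spreads its mass more evenly (max 56%). The more spread-out distribution has higher entropy: H(P) ≈ 0.909 bits, H(Q) ≈ 2.011 bits.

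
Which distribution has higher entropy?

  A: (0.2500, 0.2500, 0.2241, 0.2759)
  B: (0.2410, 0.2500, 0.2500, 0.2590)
B

Both distributions are close to uniform, making this a harder comparison.

H(A) = 1.9961 bits
H(B) = 1.9995 bits

The distribution closer to uniform has higher entropy.
Answer: B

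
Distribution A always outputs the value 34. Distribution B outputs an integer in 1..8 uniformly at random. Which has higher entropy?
B

A is deterministic, so H(A) = 0. B is uniform over 8 outcomes, so H(B) = log₂(8) = 3.000 bits. Any distribution with genuine randomness has higher entropy than a deterministic one.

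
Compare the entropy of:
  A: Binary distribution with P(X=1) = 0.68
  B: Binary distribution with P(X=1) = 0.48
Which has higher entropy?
B

For binary distributions, entropy is maximized at p=0.5 and decreases as p moves toward 0 or 1.

H(A) = H(0.68) = 0.9044 bits
H(B) = H(0.48) = 0.9988 bits

Distribution B (p=0.48) is closer to uniform (p=0.5), so it has higher entropy.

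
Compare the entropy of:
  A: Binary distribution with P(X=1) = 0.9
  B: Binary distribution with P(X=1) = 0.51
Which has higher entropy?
B

For binary distributions, entropy is maximized at p=0.5 and decreases as p moves toward 0 or 1.

H(A) = H(0.9) = 0.4690 bits
H(B) = H(0.51) = 0.9997 bits

Distribution B (p=0.51) is closer to uniform (p=0.5), so it has higher entropy.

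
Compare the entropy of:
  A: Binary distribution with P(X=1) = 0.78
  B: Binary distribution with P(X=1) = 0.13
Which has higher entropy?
A

For binary distributions, entropy is maximized at p=0.5 and decreases as p moves toward 0 or 1.

H(A) = H(0.78) = 0.7602 bits
H(B) = H(0.13) = 0.5574 bits

Distribution A (p=0.78) is closer to uniform (p=0.5), so it has higher entropy.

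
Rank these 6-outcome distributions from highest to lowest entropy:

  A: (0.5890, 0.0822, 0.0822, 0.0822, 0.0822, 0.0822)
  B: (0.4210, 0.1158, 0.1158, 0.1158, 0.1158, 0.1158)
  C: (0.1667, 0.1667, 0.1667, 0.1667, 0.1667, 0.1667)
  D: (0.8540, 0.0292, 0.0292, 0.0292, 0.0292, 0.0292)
C > B > A > D

Key insight: Entropy is maximized by uniform distributions and minimized by concentrated distributions.

Entropies:
  H(A) = 1.9313 bits
  H(B) = 2.3263 bits
  H(C) = 2.5850 bits
  H(D) = 0.9387 bits

Ranking: C > B > A > D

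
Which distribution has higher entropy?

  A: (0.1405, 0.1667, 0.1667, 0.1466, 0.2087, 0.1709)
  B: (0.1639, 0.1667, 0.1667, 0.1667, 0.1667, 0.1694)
B

Both distributions are close to uniform, making this a harder comparison.

H(A) = 2.5729 bits
H(B) = 2.5849 bits

The distribution closer to uniform has higher entropy.
Answer: B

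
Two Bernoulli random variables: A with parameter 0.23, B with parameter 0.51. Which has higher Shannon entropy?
B

For binary distributions, entropy is maximized at p=0.5 and decreases as p moves toward 0 or 1.

H(A) = H(0.23) = 0.7780 bits
H(B) = H(0.51) = 0.9997 bits

Distribution B (p=0.51) is closer to uniform (p=0.5), so it has higher entropy.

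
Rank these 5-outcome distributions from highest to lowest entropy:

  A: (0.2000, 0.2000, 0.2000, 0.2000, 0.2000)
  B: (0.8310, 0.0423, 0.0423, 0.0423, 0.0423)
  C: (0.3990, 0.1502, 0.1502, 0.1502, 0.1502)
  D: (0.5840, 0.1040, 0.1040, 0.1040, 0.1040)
A > C > D > B

Key insight: Entropy is maximized by uniform distributions and minimized by concentrated distributions.

Entropies:
  H(A) = 2.3219 bits
  H(B) = 0.9934 bits
  H(C) = 2.1724 bits
  H(D) = 1.8115 bits

Ranking: A > C > D > B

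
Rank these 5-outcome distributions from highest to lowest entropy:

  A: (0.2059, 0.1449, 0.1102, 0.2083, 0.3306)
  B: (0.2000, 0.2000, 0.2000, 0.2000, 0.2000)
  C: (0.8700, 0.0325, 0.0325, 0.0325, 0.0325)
B > A > C

Key insight: Entropy is maximized by uniform distributions and minimized by concentrated distributions.

- Uniform distributions have maximum entropy log₂(5) = 2.3219 bits
- The more "peaked" or concentrated a distribution, the lower its entropy

Entropies:
  H(A) = 2.2233 bits
  H(B) = 2.3219 bits
  H(C) = 0.8174 bits

Ranking: B > A > C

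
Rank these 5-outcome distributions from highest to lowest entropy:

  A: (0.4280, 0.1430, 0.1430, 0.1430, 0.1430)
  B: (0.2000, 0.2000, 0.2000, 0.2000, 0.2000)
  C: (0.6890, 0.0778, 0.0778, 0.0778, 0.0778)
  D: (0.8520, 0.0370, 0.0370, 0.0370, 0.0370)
B > A > C > D

Key insight: Entropy is maximized by uniform distributions and minimized by concentrated distributions.

Entropies:
  H(A) = 2.1290 bits
  H(B) = 2.3219 bits
  H(C) = 1.5163 bits
  H(D) = 0.9008 bits

Ranking: B > A > C > D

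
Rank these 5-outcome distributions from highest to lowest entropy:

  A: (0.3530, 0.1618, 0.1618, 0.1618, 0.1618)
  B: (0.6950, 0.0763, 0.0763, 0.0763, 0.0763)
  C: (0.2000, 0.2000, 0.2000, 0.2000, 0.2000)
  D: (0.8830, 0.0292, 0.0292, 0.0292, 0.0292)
C > A > B > D

Key insight: Entropy is maximized by uniform distributions and minimized by concentrated distributions.

Entropies:
  H(A) = 2.2307 bits
  H(B) = 1.4973 bits
  H(C) = 2.3219 bits
  H(D) = 0.7547 bits

Ranking: C > A > B > D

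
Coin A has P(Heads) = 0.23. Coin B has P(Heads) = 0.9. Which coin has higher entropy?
A

For binary distributions, entropy is maximized at p=0.5 and decreases as p moves toward 0 or 1.

H(A) = H(0.23) = 0.7780 bits
H(B) = H(0.9) = 0.4690 bits

Distribution A (p=0.23) is closer to uniform (p=0.5), so it has higher entropy.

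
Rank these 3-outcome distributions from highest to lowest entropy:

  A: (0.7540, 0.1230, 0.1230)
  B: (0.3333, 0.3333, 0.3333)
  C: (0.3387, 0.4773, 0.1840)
B > C > A

Key insight: Entropy is maximized by uniform distributions and minimized by concentrated distributions.

- Uniform distributions have maximum entropy log₂(3) = 1.5850 bits
- The more "peaked" or concentrated a distribution, the lower its entropy

Entropies:
  H(A) = 1.0509 bits
  H(B) = 1.5850 bits
  H(C) = 1.4877 bits

Ranking: B > C > A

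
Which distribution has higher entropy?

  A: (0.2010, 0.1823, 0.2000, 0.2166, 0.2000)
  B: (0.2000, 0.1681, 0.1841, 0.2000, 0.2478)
A

Both distributions are close to uniform, making this a harder comparison.

H(A) = 2.3198 bits
H(B) = 2.3095 bits

The distribution closer to uniform has higher entropy.
Answer: A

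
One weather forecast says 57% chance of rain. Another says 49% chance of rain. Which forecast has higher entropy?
49% forecast

Treat each forecast as a Bernoulli distribution. Binary entropy is maximized at p=0.5 and falls off symmetrically toward 0 or 1. The 49% forecast is closer to 50%, so it is more uncertain. H(57%) ≈ 0.986 bits, H(49%) ≈ 1.000 bits.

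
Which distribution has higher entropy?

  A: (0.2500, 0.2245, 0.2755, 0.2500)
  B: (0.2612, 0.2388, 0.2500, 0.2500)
B

Both distributions are close to uniform, making this a harder comparison.

H(A) = 1.9962 bits
H(B) = 1.9993 bits

The distribution closer to uniform has higher entropy.
Answer: B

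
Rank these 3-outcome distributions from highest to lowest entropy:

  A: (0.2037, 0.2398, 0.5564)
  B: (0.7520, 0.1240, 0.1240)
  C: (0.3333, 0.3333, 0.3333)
C > A > B

Key insight: Entropy is maximized by uniform distributions and minimized by concentrated distributions.

- Uniform distributions have maximum entropy log₂(3) = 1.5850 bits
- The more "peaked" or concentrated a distribution, the lower its entropy

Entropies:
  H(A) = 1.4323 bits
  H(B) = 1.0561 bits
  H(C) = 1.5850 bits

Ranking: C > A > B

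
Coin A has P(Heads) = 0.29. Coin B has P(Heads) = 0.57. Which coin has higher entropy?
B

For binary distributions, entropy is maximized at p=0.5 and decreases as p moves toward 0 or 1.

H(A) = H(0.29) = 0.8687 bits
H(B) = H(0.57) = 0.9858 bits

Distribution B (p=0.57) is closer to uniform (p=0.5), so it has higher entropy.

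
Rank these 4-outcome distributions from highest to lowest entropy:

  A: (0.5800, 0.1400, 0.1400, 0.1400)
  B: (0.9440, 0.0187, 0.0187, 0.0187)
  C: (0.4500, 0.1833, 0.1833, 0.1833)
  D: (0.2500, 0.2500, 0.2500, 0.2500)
D > C > A > B

Key insight: Entropy is maximized by uniform distributions and minimized by concentrated distributions.

Entropies:
  H(A) = 1.6471 bits
  H(B) = 0.4001 bits
  H(C) = 1.8645 bits
  H(D) = 2.0000 bits

Ranking: D > C > A > B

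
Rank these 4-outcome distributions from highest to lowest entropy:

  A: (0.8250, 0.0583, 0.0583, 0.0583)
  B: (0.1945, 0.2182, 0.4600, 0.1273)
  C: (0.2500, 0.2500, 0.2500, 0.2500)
C > B > A

Key insight: Entropy is maximized by uniform distributions and minimized by concentrated distributions.

- Uniform distributions have maximum entropy log₂(4) = 2.0000 bits
- The more "peaked" or concentrated a distribution, the lower its entropy

Entropies:
  H(A) = 0.9464 bits
  H(B) = 1.8325 bits
  H(C) = 2.0000 bits

Ranking: C > B > A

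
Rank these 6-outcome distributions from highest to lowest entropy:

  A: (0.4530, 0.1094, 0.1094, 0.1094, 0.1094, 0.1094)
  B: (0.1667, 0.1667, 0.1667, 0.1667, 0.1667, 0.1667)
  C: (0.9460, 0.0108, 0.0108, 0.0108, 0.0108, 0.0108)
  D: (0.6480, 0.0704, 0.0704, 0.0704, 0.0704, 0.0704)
B > A > D > C

Key insight: Entropy is maximized by uniform distributions and minimized by concentrated distributions.

Entropies:
  H(A) = 2.2637 bits
  H(B) = 2.5850 bits
  H(C) = 0.4285 bits
  H(D) = 1.7532 bits

Ranking: B > A > D > C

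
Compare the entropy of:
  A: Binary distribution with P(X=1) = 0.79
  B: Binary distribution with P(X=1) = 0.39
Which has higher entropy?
B

For binary distributions, entropy is maximized at p=0.5 and decreases as p moves toward 0 or 1.

H(A) = H(0.79) = 0.7415 bits
H(B) = H(0.39) = 0.9648 bits

Distribution B (p=0.39) is closer to uniform (p=0.5), so it has higher entropy.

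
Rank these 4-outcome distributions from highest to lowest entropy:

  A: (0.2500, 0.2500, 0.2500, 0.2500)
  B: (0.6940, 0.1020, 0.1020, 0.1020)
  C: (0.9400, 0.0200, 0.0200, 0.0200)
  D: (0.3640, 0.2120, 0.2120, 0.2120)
A > D > B > C

Key insight: Entropy is maximized by uniform distributions and minimized by concentrated distributions.

Entropies:
  H(A) = 2.0000 bits
  H(B) = 1.3735 bits
  H(C) = 0.4225 bits
  H(D) = 1.9540 bits

Ranking: A > D > B > C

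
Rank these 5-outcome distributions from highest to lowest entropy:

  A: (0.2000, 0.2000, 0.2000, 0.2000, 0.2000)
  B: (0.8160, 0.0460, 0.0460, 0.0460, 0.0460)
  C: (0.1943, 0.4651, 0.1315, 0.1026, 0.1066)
A > C > B

Key insight: Entropy is maximized by uniform distributions and minimized by concentrated distributions.

- Uniform distributions have maximum entropy log₂(5) = 2.3219 bits
- The more "peaked" or concentrated a distribution, the lower its entropy

Entropies:
  H(A) = 2.3219 bits
  H(B) = 1.0567 bits
  H(C) = 2.0390 bits

Ranking: A > C > B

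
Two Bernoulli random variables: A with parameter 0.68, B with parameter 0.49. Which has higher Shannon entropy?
B

For binary distributions, entropy is maximized at p=0.5 and decreases as p moves toward 0 or 1.

H(A) = H(0.68) = 0.9044 bits
H(B) = H(0.49) = 0.9997 bits

Distribution B (p=0.49) is closer to uniform (p=0.5), so it has higher entropy.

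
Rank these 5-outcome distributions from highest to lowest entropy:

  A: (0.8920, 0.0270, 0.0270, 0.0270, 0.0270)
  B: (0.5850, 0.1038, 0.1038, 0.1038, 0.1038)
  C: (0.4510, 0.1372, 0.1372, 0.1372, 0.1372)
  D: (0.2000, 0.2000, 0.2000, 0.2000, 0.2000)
D > C > B > A

Key insight: Entropy is maximized by uniform distributions and minimized by concentrated distributions.

Entropies:
  H(A) = 0.7099 bits
  H(B) = 1.8091 bits
  H(C) = 2.0911 bits
  H(D) = 2.3219 bits

Ranking: D > C > B > A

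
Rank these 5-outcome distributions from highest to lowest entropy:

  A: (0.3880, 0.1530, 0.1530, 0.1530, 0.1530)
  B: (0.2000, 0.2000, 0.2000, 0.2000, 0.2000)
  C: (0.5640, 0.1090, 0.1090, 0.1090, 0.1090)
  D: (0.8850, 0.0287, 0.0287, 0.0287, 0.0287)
B > A > C > D

Key insight: Entropy is maximized by uniform distributions and minimized by concentrated distributions.

Entropies:
  H(A) = 2.1875 bits
  H(B) = 2.3219 bits
  H(C) = 1.8601 bits
  H(D) = 0.7448 bits

Ranking: B > A > C > D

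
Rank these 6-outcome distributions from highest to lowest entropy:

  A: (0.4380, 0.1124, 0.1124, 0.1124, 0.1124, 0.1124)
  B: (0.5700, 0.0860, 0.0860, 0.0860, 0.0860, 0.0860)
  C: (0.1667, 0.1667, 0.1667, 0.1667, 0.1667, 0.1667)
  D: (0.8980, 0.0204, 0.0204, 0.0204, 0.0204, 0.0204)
C > A > B > D

Key insight: Entropy is maximized by uniform distributions and minimized by concentrated distributions.

Entropies:
  H(A) = 2.2938 bits
  H(B) = 1.9842 bits
  H(C) = 2.5850 bits
  H(D) = 0.7121 bits

Ranking: C > A > B > D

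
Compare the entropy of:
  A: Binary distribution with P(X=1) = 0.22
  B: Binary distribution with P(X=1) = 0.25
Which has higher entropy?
B

For binary distributions, entropy is maximized at p=0.5 and decreases as p moves toward 0 or 1.

H(A) = H(0.22) = 0.7602 bits
H(B) = H(0.25) = 0.8113 bits

Distribution B (p=0.25) is closer to uniform (p=0.5), so it has higher entropy.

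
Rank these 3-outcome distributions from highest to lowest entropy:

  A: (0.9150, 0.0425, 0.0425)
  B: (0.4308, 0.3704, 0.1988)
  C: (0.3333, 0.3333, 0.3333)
C > B > A

Key insight: Entropy is maximized by uniform distributions and minimized by concentrated distributions.

- Uniform distributions have maximum entropy log₂(3) = 1.5850 bits
- The more "peaked" or concentrated a distribution, the lower its entropy

Entropies:
  H(A) = 0.5046 bits
  H(B) = 1.5174 bits
  H(C) = 1.5850 bits

Ranking: C > B > A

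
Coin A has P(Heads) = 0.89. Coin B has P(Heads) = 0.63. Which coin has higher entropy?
B

For binary distributions, entropy is maximized at p=0.5 and decreases as p moves toward 0 or 1.

H(A) = H(0.89) = 0.4999 bits
H(B) = H(0.63) = 0.9507 bits

Distribution B (p=0.63) is closer to uniform (p=0.5), so it has higher entropy.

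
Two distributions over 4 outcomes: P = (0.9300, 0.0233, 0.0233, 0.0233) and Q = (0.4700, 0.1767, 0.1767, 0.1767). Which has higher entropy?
Q

P is highly concentrated on one outcome (93%), making it nearly deterministic. Q spreads its mass more evenly (max 47%). The more spread-out distribution has higher entropy: H(P) ≈ 0.477 bits, H(Q) ≈ 1.837 bits.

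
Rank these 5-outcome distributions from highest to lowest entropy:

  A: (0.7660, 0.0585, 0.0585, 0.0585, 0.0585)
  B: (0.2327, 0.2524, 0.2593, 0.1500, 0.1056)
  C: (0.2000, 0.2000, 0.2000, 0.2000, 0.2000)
C > B > A

Key insight: Entropy is maximized by uniform distributions and minimized by concentrated distributions.

- Uniform distributions have maximum entropy log₂(5) = 2.3219 bits
- The more "peaked" or concentrated a distribution, the lower its entropy

Entropies:
  H(A) = 1.2529 bits
  H(B) = 2.2487 bits
  H(C) = 2.3219 bits

Ranking: C > B > A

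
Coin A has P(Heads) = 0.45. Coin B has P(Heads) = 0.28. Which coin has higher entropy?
A

For binary distributions, entropy is maximized at p=0.5 and decreases as p moves toward 0 or 1.

H(A) = H(0.45) = 0.9928 bits
H(B) = H(0.28) = 0.8555 bits

Distribution A (p=0.45) is closer to uniform (p=0.5), so it has higher entropy.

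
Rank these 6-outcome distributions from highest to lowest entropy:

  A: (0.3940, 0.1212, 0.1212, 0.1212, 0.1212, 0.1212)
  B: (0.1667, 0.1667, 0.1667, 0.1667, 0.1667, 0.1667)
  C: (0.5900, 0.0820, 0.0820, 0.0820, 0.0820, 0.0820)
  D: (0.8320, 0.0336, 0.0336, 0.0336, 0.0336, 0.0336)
B > A > C > D

Key insight: Entropy is maximized by uniform distributions and minimized by concentrated distributions.

Entropies:
  H(A) = 2.3744 bits
  H(B) = 2.5850 bits
  H(C) = 1.9285 bits
  H(D) = 1.0432 bits

Ranking: B > A > C > D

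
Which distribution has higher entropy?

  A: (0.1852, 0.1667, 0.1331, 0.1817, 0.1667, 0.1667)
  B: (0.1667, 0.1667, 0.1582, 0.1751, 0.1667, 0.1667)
B

Both distributions are close to uniform, making this a harder comparison.

H(A) = 2.5773 bits
H(B) = 2.5843 bits

The distribution closer to uniform has higher entropy.
Answer: B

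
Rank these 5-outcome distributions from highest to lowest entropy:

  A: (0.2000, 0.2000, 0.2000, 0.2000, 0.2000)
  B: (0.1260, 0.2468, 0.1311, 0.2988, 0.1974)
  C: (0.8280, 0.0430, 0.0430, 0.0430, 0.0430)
A > B > C

Key insight: Entropy is maximized by uniform distributions and minimized by concentrated distributions.

- Uniform distributions have maximum entropy log₂(5) = 2.3219 bits
- The more "peaked" or concentrated a distribution, the lower its entropy

Entropies:
  H(A) = 2.3219 bits
  H(B) = 2.2417 bits
  H(C) = 1.0063 bits

Ranking: A > B > C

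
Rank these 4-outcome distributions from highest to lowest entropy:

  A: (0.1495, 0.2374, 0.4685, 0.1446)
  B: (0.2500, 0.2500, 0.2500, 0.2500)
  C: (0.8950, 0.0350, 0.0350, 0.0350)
B > A > C

Key insight: Entropy is maximized by uniform distributions and minimized by concentrated distributions.

- Uniform distributions have maximum entropy log₂(4) = 2.0000 bits
- The more "peaked" or concentrated a distribution, the lower its entropy

Entropies:
  H(A) = 1.8183 bits
  H(B) = 2.0000 bits
  H(C) = 0.6511 bits

Ranking: B > A > C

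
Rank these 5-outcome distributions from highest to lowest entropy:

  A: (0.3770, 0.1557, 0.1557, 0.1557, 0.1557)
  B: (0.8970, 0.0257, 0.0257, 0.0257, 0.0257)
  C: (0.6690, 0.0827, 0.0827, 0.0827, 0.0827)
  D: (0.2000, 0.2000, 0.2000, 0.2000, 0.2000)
D > A > C > B

Key insight: Entropy is maximized by uniform distributions and minimized by concentrated distributions.

Entropies:
  H(A) = 2.2019 bits
  H(B) = 0.6844 bits
  H(C) = 1.5779 bits
  H(D) = 2.3219 bits

Ranking: D > A > C > B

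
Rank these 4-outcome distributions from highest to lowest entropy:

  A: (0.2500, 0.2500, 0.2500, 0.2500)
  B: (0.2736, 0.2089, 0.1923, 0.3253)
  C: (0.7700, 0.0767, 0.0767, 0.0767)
A > B > C

Key insight: Entropy is maximized by uniform distributions and minimized by concentrated distributions.

- Uniform distributions have maximum entropy log₂(4) = 2.0000 bits
- The more "peaked" or concentrated a distribution, the lower its entropy

Entropies:
  H(A) = 2.0000 bits
  H(B) = 1.9679 bits
  H(C) = 1.1426 bits

Ranking: A > B > C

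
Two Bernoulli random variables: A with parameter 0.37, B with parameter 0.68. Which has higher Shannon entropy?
A

For binary distributions, entropy is maximized at p=0.5 and decreases as p moves toward 0 or 1.

H(A) = H(0.37) = 0.9507 bits
H(B) = H(0.68) = 0.9044 bits

Distribution A (p=0.37) is closer to uniform (p=0.5), so it has higher entropy.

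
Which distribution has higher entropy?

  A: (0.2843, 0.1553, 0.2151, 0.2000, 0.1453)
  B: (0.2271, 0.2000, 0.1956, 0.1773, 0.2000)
B

Both distributions are close to uniform, making this a harder comparison.

H(A) = 2.2787 bits
H(B) = 2.3174 bits

The distribution closer to uniform has higher entropy.
Answer: B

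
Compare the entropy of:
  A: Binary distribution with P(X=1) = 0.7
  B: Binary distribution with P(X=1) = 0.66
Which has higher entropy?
B

For binary distributions, entropy is maximized at p=0.5 and decreases as p moves toward 0 or 1.

H(A) = H(0.7) = 0.8813 bits
H(B) = H(0.66) = 0.9248 bits

Distribution B (p=0.66) is closer to uniform (p=0.5), so it has higher entropy.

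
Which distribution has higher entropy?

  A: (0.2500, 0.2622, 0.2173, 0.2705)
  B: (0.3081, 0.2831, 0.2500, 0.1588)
A

Both distributions are close to uniform, making this a harder comparison.

H(A) = 1.9952 bits
H(B) = 1.9603 bits

The distribution closer to uniform has higher entropy.
Answer: A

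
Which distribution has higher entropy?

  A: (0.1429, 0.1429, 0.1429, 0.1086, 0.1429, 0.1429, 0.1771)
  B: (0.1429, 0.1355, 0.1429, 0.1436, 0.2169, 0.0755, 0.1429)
A

Both distributions are close to uniform, making this a harder comparison.

H(A) = 2.7954 bits
H(B) = 2.7555 bits

The distribution closer to uniform has higher entropy.
Answer: A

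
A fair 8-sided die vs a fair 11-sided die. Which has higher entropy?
11-sided die

Both are uniform distributions; for uniform over n outcomes, H = log₂(n). H(8-sided) = log₂(8) = 3.000 bits and H(11-sided) = log₂(11) = 3.459 bits. More outcomes in a uniform distribution means higher entropy.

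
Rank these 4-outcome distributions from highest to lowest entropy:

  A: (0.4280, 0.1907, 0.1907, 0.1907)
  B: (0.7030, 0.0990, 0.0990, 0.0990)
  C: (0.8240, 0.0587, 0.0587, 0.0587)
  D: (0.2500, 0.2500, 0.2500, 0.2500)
D > A > B > C

Key insight: Entropy is maximized by uniform distributions and minimized by concentrated distributions.

Entropies:
  H(A) = 1.8916 bits
  H(B) = 1.3483 bits
  H(C) = 0.9502 bits
  H(D) = 2.0000 bits

Ranking: D > A > B > C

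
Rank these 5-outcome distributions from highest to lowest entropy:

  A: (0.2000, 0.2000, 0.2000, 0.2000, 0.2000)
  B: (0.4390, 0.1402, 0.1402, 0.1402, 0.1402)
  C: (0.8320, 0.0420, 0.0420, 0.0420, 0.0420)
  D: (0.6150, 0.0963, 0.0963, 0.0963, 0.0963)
A > B > D > C

Key insight: Entropy is maximized by uniform distributions and minimized by concentrated distributions.

Entropies:
  H(A) = 2.3219 bits
  H(B) = 2.1112 bits
  H(C) = 0.9891 bits
  H(D) = 1.7315 bits

Ranking: A > B > D > C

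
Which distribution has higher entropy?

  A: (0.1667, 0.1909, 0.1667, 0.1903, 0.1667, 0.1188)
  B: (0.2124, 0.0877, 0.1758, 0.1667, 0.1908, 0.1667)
A

Both distributions are close to uniform, making this a harder comparison.

H(A) = 2.5692 bits
H(B) = 2.5412 bits

The distribution closer to uniform has higher entropy.
Answer: A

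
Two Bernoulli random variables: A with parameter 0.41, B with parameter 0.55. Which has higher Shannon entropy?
B

For binary distributions, entropy is maximized at p=0.5 and decreases as p moves toward 0 or 1.

H(A) = H(0.41) = 0.9765 bits
H(B) = H(0.55) = 0.9928 bits

Distribution B (p=0.55) is closer to uniform (p=0.5), so it has higher entropy.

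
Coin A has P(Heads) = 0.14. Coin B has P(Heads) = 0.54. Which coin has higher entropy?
B

For binary distributions, entropy is maximized at p=0.5 and decreases as p moves toward 0 or 1.

H(A) = H(0.14) = 0.5842 bits
H(B) = H(0.54) = 0.9954 bits

Distribution B (p=0.54) is closer to uniform (p=0.5), so it has higher entropy.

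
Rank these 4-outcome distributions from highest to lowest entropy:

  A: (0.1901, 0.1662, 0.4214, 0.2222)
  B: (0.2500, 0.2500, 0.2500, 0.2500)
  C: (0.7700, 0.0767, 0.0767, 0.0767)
B > A > C

Key insight: Entropy is maximized by uniform distributions and minimized by concentrated distributions.

- Uniform distributions have maximum entropy log₂(4) = 2.0000 bits
- The more "peaked" or concentrated a distribution, the lower its entropy

Entropies:
  H(A) = 1.8933 bits
  H(B) = 2.0000 bits
  H(C) = 1.1426 bits

Ranking: B > A > C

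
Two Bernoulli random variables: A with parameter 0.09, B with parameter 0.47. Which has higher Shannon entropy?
B

For binary distributions, entropy is maximized at p=0.5 and decreases as p moves toward 0 or 1.

H(A) = H(0.09) = 0.4365 bits
H(B) = H(0.47) = 0.9974 bits

Distribution B (p=0.47) is closer to uniform (p=0.5), so it has higher entropy.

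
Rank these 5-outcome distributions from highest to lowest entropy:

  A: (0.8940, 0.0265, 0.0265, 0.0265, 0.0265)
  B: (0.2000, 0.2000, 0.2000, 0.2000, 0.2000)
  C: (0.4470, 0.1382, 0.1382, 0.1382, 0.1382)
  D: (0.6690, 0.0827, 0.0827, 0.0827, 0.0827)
B > C > D > A

Key insight: Entropy is maximized by uniform distributions and minimized by concentrated distributions.

Entropies:
  H(A) = 0.6997 bits
  H(B) = 2.3219 bits
  H(C) = 2.0979 bits
  H(D) = 1.5779 bits

Ranking: B > C > D > A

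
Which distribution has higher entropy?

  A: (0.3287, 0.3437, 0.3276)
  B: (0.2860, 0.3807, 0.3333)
A

Both distributions are close to uniform, making this a harder comparison.

H(A) = 1.5846 bits
H(B) = 1.5752 bits

The distribution closer to uniform has higher entropy.
Answer: A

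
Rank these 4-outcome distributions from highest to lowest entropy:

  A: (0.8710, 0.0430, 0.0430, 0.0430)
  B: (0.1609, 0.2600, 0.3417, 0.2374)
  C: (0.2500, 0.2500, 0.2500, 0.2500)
C > B > A

Key insight: Entropy is maximized by uniform distributions and minimized by concentrated distributions.

- Uniform distributions have maximum entropy log₂(4) = 2.0000 bits
- The more "peaked" or concentrated a distribution, the lower its entropy

Entropies:
  H(A) = 0.7591 bits
  H(B) = 1.9513 bits
  H(C) = 2.0000 bits

Ranking: C > B > A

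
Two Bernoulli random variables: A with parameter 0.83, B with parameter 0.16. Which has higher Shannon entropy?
A

For binary distributions, entropy is maximized at p=0.5 and decreases as p moves toward 0 or 1.

H(A) = H(0.83) = 0.6577 bits
H(B) = H(0.16) = 0.6343 bits

Distribution A (p=0.83) is closer to uniform (p=0.5), so it has higher entropy.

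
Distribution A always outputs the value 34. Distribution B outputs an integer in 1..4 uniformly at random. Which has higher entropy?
B

A is deterministic, so H(A) = 0. B is uniform over 4 outcomes, so H(B) = log₂(4) = 2.000 bits. Any distribution with genuine randomness has higher entropy than a deterministic one.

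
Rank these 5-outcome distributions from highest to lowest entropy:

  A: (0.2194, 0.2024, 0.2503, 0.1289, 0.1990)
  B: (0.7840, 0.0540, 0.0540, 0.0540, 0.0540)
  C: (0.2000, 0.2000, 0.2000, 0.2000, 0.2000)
C > A > B

Key insight: Entropy is maximized by uniform distributions and minimized by concentrated distributions.

- Uniform distributions have maximum entropy log₂(5) = 2.3219 bits
- The more "peaked" or concentrated a distribution, the lower its entropy

Entropies:
  H(A) = 2.2913 bits
  H(B) = 1.1848 bits
  H(C) = 2.3219 bits

Ranking: C > A > B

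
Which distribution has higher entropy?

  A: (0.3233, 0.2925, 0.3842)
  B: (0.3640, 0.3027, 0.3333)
B

Both distributions are close to uniform, making this a harder comparison.

H(A) = 1.5757 bits
H(B) = 1.5809 bits

The distribution closer to uniform has higher entropy.
Answer: B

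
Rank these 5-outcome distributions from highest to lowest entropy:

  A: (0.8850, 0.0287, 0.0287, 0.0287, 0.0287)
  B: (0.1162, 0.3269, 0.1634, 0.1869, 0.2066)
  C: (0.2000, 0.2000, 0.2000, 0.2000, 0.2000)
C > B > A

Key insight: Entropy is maximized by uniform distributions and minimized by concentrated distributions.

- Uniform distributions have maximum entropy log₂(5) = 2.3219 bits
- The more "peaked" or concentrated a distribution, the lower its entropy

Entropies:
  H(A) = 0.7448 bits
  H(B) = 2.2375 bits
  H(C) = 2.3219 bits

Ranking: C > B > A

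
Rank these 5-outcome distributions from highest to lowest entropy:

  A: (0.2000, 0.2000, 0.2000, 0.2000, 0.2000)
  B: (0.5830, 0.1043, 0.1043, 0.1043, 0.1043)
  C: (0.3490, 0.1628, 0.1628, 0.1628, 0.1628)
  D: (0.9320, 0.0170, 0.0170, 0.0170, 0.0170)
A > C > B > D

Key insight: Entropy is maximized by uniform distributions and minimized by concentrated distributions.

Entropies:
  H(A) = 2.3219 bits
  H(B) = 1.8140 bits
  H(C) = 2.2352 bits
  H(D) = 0.4944 bits

Ranking: A > C > B > D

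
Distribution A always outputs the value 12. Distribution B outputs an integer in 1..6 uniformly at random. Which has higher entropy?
B

A is deterministic, so H(A) = 0. B is uniform over 6 outcomes, so H(B) = log₂(6) = 2.585 bits. Any distribution with genuine randomness has higher entropy than a deterministic one.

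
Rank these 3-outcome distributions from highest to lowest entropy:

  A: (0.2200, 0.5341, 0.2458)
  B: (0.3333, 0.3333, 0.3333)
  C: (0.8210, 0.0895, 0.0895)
B > A > C

Key insight: Entropy is maximized by uniform distributions and minimized by concentrated distributions.

- Uniform distributions have maximum entropy log₂(3) = 1.5850 bits
- The more "peaked" or concentrated a distribution, the lower its entropy

Entropies:
  H(A) = 1.4615 bits
  H(B) = 1.5850 bits
  H(C) = 0.8569 bits

Ranking: B > A > C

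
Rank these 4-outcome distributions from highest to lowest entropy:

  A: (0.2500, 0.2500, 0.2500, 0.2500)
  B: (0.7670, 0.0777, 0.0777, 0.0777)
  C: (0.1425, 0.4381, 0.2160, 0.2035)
A > C > B

Key insight: Entropy is maximized by uniform distributions and minimized by concentrated distributions.

- Uniform distributions have maximum entropy log₂(4) = 2.0000 bits
- The more "peaked" or concentrated a distribution, the lower its entropy

Entropies:
  H(A) = 2.0000 bits
  H(B) = 1.1525 bits
  H(C) = 1.8671 bits

Ranking: A > C > B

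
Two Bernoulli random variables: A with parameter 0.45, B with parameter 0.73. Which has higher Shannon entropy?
A

For binary distributions, entropy is maximized at p=0.5 and decreases as p moves toward 0 or 1.

H(A) = H(0.45) = 0.9928 bits
H(B) = H(0.73) = 0.8415 bits

Distribution A (p=0.45) is closer to uniform (p=0.5), so it has higher entropy.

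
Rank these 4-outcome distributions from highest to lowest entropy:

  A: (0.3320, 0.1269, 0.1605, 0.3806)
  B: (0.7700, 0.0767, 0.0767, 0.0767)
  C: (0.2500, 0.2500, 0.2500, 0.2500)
C > A > B

Key insight: Entropy is maximized by uniform distributions and minimized by concentrated distributions.

- Uniform distributions have maximum entropy log₂(4) = 2.0000 bits
- The more "peaked" or concentrated a distribution, the lower its entropy

Entropies:
  H(A) = 1.8601 bits
  H(B) = 1.1426 bits
  H(C) = 2.0000 bits

Ranking: C > A > B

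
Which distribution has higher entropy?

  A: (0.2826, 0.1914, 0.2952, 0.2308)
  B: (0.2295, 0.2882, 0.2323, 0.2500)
B

Both distributions are close to uniform, making this a harder comparison.

H(A) = 1.9796 bits
H(B) = 1.9938 bits

The distribution closer to uniform has higher entropy.
Answer: B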